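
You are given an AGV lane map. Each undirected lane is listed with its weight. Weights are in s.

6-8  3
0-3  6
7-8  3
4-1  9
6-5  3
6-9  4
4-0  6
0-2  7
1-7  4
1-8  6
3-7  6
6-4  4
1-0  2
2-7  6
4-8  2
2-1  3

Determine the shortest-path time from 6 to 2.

12 s

Settle nodes by increasing distance from 6:
6: 0
5: 3  (via 6)
8: 3  (via 6)
4: 4  (via 6)
9: 4  (via 6)
7: 6  (via 8)
1: 9  (via 8)
0: 10  (via 4)
2: 12  (via 7)
Shortest route: 6 → 8 → 7 → 2 = 12 s.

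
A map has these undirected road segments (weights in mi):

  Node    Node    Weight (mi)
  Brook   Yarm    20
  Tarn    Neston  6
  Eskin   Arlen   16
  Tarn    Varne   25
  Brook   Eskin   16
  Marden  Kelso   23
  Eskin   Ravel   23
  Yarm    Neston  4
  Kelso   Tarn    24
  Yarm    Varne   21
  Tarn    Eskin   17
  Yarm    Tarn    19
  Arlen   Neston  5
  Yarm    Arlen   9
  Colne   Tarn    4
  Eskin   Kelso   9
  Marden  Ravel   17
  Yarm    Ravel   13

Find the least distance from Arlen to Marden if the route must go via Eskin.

48 mi

Best Arlen to Eskin: Arlen → Eskin costing 16
Best Eskin to Marden: Eskin → Kelso → Marden costing 32
Total via Eskin: 16 + 32 = 48 mi.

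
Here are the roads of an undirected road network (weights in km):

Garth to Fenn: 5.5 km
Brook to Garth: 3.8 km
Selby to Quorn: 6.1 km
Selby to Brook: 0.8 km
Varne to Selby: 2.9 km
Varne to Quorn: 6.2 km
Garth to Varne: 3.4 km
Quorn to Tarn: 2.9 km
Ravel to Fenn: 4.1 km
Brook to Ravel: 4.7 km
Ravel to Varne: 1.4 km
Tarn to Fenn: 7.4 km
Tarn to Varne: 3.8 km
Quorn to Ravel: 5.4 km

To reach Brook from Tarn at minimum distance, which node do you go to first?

Varne

Compare a few routes:
Tarn - Quorn - Selby - Brook: 2.9+6.1+0.8 = 9.8
Tarn - Varne - Selby - Brook: 3.8+2.9+0.8 = 7.5
Tarn - Varne - Ravel - Brook: 3.8+1.4+4.7 = 9.9
Cheapest is Tarn - Varne - Selby - Brook at 7.5 km.
So from Tarn the first move is to Varne.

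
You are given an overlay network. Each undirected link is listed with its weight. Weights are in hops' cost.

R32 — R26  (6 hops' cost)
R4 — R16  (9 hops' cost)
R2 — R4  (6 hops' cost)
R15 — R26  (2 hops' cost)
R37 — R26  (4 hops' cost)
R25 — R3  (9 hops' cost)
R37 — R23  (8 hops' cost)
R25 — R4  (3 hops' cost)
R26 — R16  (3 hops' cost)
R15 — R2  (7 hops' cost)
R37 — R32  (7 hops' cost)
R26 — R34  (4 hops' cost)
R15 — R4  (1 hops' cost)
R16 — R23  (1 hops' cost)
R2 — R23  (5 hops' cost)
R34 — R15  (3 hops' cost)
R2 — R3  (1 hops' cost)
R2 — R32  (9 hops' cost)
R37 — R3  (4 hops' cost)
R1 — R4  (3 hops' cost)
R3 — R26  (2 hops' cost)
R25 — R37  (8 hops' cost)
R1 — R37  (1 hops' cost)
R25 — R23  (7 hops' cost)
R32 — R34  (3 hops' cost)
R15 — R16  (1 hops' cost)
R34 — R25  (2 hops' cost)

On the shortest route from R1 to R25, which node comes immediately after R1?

Compare a few routes:
R1 → R4 → R15 → R34 → R25: 3+1+3+2 = 9
R1 → R4 → R25: 3+3 = 6
R1 → R37 → R25: 1+8 = 9
The minimum is 6 hops' cost via R1 → R4 → R25.
So from R1 the first move is to R4.

R4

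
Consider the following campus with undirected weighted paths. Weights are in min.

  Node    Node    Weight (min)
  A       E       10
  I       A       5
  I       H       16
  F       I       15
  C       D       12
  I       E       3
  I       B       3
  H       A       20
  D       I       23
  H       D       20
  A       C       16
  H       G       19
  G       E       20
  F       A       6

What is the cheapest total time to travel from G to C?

44 min

Candidate routes:
G - H - A - C: 19+20+16 = 55
G - E - I - A - C: 20+3+5+16 = 44
G - H - D - C: 19+20+12 = 51
G - E - A - C: 20+10+16 = 46
Cheapest is G - E - I - A - C at 44 min.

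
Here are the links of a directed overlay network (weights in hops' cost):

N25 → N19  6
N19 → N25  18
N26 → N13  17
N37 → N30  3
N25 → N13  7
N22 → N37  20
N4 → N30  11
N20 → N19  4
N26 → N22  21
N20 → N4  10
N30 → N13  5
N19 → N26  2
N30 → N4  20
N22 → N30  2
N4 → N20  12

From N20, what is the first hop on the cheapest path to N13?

N19

Compare a few routes:
N20 → N19 → N26 → N13: 4+2+17 = 23
N20 → N4 → N30 → N13: 10+11+5 = 26
The minimum is 23 hops' cost via N20 → N19 → N26 → N13.
So from N20 the first move is to N19.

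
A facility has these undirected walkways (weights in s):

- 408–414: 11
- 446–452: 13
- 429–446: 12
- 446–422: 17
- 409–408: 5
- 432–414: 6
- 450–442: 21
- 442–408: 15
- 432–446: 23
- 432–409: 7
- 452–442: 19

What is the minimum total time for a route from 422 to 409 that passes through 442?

Shortest 422→442: 422–446–452–442 = 49
Shortest 442→409: 442–408–409 = 20
Total via 442: 49 + 20 = 69 s.

69 s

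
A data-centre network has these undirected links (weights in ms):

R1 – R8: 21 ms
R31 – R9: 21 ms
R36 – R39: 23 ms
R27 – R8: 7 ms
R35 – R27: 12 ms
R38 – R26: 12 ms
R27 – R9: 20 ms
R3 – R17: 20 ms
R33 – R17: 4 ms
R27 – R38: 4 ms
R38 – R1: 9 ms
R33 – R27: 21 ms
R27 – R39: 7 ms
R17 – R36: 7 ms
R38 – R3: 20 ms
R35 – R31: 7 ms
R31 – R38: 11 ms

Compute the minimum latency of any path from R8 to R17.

Candidate routes:
R8 → R27 → R39 → R36 → R17: 7+7+23+7 = 44
R8 → R27 → R33 → R17: 7+21+4 = 32
Cheapest is R8 → R27 → R33 → R17 at 32 ms.

32 ms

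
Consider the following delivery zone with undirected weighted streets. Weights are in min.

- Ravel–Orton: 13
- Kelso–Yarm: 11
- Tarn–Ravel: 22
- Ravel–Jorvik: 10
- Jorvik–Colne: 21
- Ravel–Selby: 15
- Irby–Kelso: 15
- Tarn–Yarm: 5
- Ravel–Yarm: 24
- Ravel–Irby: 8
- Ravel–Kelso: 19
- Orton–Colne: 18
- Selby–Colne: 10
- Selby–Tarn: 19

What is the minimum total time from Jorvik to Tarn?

32 min

Compare a few routes:
Jorvik - Ravel - Yarm - Tarn: 10+24+5 = 39
Jorvik - Ravel - Tarn: 10+22 = 32
Jorvik - Ravel - Selby - Tarn: 10+15+19 = 44
Cheapest is Jorvik - Ravel - Tarn at 32 min.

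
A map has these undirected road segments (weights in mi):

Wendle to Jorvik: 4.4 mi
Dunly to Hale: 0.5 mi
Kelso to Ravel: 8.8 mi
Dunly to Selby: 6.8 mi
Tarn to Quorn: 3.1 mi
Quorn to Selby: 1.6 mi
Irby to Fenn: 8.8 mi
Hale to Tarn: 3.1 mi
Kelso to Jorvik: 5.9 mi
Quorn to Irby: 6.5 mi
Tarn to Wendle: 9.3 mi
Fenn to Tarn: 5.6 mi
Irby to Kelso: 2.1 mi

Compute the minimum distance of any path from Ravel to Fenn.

19.7 mi

Compare a few routes:
Ravel - Kelso - Irby - Quorn - Tarn - Fenn: 8.8+2.1+6.5+3.1+5.6 = 26.1
Ravel - Kelso - Jorvik - Wendle - Tarn - Fenn: 8.8+5.9+4.4+9.3+5.6 = 34
Ravel - Kelso - Irby - Fenn: 8.8+2.1+8.8 = 19.7
The minimum is 19.7 mi via Ravel - Kelso - Irby - Fenn.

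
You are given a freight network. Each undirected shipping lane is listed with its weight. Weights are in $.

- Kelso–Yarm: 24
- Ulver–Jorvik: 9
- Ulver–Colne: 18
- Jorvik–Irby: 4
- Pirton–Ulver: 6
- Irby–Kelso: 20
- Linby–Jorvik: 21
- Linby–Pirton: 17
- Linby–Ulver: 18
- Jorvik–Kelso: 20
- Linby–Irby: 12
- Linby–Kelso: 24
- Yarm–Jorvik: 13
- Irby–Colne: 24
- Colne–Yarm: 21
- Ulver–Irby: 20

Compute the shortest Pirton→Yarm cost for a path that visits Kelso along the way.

Shortest Pirton→Kelso: Pirton–Ulver–Jorvik–Kelso = 35
Best Kelso to Yarm: Kelso–Yarm costing 24
Total via Kelso: 35 + 24 = $59.

$59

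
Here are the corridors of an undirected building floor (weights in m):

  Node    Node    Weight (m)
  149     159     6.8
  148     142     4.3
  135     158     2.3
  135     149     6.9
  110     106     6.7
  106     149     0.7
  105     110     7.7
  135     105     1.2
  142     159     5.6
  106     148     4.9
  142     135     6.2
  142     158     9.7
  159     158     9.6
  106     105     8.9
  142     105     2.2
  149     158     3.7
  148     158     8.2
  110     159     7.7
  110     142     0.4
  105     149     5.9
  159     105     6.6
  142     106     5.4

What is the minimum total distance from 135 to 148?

7.7 m

Compare a few routes:
135 → 142 → 148: 6.2+4.3 = 10.5
135 → 105 → 142 → 148: 1.2+2.2+4.3 = 7.7
The minimum is 7.7 m via 135 → 105 → 142 → 148.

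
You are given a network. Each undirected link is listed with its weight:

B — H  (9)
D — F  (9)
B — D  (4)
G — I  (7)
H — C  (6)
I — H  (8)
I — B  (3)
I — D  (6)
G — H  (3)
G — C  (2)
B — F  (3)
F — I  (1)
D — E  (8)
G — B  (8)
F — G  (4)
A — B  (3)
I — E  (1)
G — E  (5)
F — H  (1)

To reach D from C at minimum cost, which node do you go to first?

Candidate routes:
C → G → F → I → D: 2+4+1+6 = 13
C → G → H → F → I → B → D: 2+3+1+1+3+4 = 14
C → G → E → I → D: 2+5+1+6 = 14
C → G → F → I → B → D: 2+4+1+3+4 = 14
The minimum is 13 via C → G → F → I → D.
So from C the first move is to G.

G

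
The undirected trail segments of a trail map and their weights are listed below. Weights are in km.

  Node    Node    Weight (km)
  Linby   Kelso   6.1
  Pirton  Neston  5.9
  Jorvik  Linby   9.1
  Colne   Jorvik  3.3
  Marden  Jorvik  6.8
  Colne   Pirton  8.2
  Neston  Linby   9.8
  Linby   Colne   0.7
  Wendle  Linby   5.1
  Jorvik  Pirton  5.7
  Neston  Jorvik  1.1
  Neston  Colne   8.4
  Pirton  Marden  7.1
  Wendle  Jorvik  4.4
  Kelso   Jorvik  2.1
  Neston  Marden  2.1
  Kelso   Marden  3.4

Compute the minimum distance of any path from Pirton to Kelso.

7.8 km

Candidate routes:
Pirton–Jorvik–Kelso: 5.7+2.1 = 7.8
Pirton–Neston–Jorvik–Kelso: 5.9+1.1+2.1 = 9.1
Cheapest is Pirton–Jorvik–Kelso at 7.8 km.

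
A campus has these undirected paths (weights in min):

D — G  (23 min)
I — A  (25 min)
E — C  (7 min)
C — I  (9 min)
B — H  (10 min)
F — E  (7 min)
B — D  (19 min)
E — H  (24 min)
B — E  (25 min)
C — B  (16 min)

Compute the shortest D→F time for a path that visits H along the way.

Shortest D→H: D → B → H = 29
Best H to F: H → E → F costing 31
Total via H: 29 + 31 = 60 min.

60 min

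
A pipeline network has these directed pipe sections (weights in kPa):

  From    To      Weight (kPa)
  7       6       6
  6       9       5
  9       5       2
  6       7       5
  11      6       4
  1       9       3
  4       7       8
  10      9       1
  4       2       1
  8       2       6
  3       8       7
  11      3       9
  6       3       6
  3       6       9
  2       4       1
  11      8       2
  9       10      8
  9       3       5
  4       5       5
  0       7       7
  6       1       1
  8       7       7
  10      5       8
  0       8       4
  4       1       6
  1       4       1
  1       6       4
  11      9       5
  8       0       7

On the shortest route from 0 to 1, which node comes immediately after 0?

7

Compare a few routes:
0 - 8 - 7 - 6 - 1: 4+7+6+1 = 18
0 - 7 - 6 - 1: 7+6+1 = 14
0 - 8 - 2 - 4 - 1: 4+6+1+6 = 17
The minimum is 14 kPa via 0 - 7 - 6 - 1.
So from 0 the first move is to 7.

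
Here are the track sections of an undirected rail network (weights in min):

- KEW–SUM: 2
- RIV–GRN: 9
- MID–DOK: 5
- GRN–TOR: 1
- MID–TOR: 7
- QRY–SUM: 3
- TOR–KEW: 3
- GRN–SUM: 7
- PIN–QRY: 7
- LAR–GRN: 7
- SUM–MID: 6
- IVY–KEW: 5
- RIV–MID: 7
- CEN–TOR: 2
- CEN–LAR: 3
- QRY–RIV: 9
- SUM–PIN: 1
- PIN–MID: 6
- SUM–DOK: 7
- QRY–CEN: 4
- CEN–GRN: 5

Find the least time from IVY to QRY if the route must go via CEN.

Best IVY to CEN: IVY → KEW → TOR → CEN costing 10
Best CEN to QRY: CEN → QRY costing 4
Total via CEN: 10 + 4 = 14 min.

14 min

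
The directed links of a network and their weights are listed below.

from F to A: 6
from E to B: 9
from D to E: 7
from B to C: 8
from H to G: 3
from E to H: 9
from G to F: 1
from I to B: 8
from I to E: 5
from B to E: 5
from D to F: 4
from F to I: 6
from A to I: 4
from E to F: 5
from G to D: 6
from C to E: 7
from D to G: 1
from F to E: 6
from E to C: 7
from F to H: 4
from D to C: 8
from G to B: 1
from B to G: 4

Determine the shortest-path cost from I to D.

18

Compare a few routes:
I–B–G–D: 8+4+6 = 18
I–E–H–G–D: 5+9+3+6 = 23
Cheapest is I–B–G–D at 18.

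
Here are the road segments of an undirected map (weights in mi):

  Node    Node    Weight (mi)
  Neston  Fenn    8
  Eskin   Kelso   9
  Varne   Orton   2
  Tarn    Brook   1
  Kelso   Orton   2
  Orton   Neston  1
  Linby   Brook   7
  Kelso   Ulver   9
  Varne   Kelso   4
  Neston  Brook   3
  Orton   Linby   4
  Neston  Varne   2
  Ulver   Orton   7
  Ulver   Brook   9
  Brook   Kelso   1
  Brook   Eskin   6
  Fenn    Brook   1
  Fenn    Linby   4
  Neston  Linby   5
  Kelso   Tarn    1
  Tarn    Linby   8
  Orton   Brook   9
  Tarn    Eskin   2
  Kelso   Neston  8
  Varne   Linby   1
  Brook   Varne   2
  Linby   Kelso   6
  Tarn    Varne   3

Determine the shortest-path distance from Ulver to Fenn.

Running Dijkstra from Ulver:
Ulver: 0
Orton: 7  (via Ulver)
Neston: 8  (via Orton)
Varne: 9  (via Orton)
Brook: 9  (via Ulver)
Kelso: 9  (via Ulver)
Linby: 10  (via Varne)
Fenn: 10  (via Brook)
Shortest route: Ulver → Brook → Fenn = 10 mi.

10 mi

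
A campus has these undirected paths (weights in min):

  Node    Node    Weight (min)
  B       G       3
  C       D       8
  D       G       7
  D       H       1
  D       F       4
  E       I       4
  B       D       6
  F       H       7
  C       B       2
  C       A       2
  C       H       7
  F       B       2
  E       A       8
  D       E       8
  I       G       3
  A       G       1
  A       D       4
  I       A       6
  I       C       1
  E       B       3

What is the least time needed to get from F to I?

Shortest distances from F:
F: 0
B: 2  (via F)
C: 4  (via B)
D: 4  (via F)
E: 5  (via B)
G: 5  (via B)
H: 5  (via D)
I: 5  (via C)
Shortest route: F–B–C–I = 5 min.

5 min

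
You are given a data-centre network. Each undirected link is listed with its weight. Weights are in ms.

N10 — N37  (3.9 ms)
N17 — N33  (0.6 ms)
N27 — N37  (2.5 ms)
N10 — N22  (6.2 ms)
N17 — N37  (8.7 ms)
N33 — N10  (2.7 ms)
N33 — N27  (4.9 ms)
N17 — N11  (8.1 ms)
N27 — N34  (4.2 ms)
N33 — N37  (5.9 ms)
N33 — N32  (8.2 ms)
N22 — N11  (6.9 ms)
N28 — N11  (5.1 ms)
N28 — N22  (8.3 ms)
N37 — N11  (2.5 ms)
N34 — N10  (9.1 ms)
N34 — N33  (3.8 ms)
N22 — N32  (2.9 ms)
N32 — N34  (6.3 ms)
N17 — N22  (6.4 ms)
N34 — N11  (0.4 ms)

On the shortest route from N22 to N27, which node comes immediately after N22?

N11

Compare a few routes:
N22 → N11 → N34 → N27: 6.9+0.4+4.2 = 11.5
N22 → N10 → N37 → N27: 6.2+3.9+2.5 = 12.6
N22 → N11 → N37 → N27: 6.9+2.5+2.5 = 11.9
N22 → N17 → N33 → N27: 6.4+0.6+4.9 = 11.9
Cheapest is N22 → N11 → N34 → N27 at 11.5 ms.
So from N22 the first move is to N11.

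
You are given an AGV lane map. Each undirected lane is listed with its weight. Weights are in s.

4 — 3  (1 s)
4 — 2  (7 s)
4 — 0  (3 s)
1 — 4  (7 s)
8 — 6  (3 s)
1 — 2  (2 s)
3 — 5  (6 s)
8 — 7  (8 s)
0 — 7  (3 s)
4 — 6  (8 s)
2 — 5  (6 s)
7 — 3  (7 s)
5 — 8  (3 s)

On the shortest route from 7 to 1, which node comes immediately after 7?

0

Compare a few routes:
7 - 0 - 4 - 2 - 1: 3+3+7+2 = 15
7 - 3 - 4 - 1: 7+1+7 = 15
7 - 0 - 4 - 1: 3+3+7 = 13
The minimum is 13 s via 7 - 0 - 4 - 1.
So from 7 the first move is to 0.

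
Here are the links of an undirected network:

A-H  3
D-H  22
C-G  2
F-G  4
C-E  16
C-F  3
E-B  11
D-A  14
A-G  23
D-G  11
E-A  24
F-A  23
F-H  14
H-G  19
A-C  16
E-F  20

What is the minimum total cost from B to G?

29

Shortest distances from B:
B: 0
E: 11  (via B)
C: 27  (via E)
G: 29  (via C)
Shortest route: B → E → C → G = 29.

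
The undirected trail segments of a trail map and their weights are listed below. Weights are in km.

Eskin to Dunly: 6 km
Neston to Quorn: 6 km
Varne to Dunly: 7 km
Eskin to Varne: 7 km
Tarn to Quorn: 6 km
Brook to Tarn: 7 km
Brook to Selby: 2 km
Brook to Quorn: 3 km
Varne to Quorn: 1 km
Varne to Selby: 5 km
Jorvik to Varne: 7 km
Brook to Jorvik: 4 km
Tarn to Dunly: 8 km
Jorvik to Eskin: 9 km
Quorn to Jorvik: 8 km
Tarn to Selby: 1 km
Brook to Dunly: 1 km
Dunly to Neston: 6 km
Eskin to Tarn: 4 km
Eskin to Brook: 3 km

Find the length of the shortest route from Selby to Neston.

Candidate routes:
Selby–Brook–Quorn–Neston: 2+3+6 = 11
Selby–Varne–Quorn–Neston: 5+1+6 = 12
Selby–Brook–Dunly–Neston: 2+1+6 = 9
The minimum is 9 km via Selby–Brook–Dunly–Neston.

9 km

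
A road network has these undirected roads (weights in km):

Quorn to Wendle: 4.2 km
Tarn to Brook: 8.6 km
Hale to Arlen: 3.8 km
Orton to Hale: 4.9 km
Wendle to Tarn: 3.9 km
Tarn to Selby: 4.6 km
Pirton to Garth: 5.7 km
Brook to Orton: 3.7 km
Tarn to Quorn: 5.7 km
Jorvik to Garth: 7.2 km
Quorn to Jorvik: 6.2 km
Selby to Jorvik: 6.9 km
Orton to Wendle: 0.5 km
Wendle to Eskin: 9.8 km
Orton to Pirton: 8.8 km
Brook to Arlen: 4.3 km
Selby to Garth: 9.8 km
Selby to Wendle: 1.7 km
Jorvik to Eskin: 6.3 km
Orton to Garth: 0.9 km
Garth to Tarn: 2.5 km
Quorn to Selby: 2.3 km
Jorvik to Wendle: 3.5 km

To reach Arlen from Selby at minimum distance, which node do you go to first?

Wendle

Compare a few routes:
Selby → Wendle → Orton → Hale → Arlen: 1.7+0.5+4.9+3.8 = 10.9
Selby → Quorn → Wendle → Orton → Brook → Arlen: 2.3+4.2+0.5+3.7+4.3 = 15
Selby → Quorn → Wendle → Orton → Hale → Arlen: 2.3+4.2+0.5+4.9+3.8 = 15.7
Selby → Wendle → Orton → Brook → Arlen: 1.7+0.5+3.7+4.3 = 10.2
The minimum is 10.2 km via Selby → Wendle → Orton → Brook → Arlen.
So from Selby the first move is to Wendle.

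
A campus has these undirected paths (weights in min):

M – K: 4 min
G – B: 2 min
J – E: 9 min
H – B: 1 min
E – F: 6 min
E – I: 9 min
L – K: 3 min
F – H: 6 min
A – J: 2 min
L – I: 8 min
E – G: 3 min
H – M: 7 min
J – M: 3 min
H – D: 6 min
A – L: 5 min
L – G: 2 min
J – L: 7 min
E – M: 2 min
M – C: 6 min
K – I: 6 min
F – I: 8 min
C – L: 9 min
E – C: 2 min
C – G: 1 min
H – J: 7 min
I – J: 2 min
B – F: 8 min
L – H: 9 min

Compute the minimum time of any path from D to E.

12 min

Running Dijkstra from D:
D: 0
H: 6  (via D)
B: 7  (via H)
G: 9  (via B)
C: 10  (via G)
L: 11  (via G)
E: 12  (via G)
Shortest route: D–H–B–G–E = 12 min.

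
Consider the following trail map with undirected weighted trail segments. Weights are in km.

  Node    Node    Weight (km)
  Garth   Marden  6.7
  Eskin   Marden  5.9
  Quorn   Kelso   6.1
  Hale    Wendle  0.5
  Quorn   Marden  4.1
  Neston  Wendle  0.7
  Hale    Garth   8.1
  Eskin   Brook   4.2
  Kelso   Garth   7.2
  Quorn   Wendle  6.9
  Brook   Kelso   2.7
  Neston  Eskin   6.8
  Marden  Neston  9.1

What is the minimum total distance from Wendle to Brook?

Running Dijkstra from Wendle:
Wendle: 0
Hale: 0.5  (via Wendle)
Neston: 0.7  (via Wendle)
Quorn: 6.9  (via Wendle)
Eskin: 7.5  (via Neston)
Garth: 8.6  (via Hale)
Marden: 9.8  (via Neston)
Brook: 11.7  (via Eskin)
Shortest route: Wendle → Neston → Eskin → Brook = 11.7 km.

11.7 km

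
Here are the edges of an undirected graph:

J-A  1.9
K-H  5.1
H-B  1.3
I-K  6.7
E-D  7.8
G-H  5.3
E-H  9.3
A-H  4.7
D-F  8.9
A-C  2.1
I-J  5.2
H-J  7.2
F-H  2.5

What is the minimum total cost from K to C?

11.9

Enumerating some paths:
K → I → J → A → C: 6.7+5.2+1.9+2.1 = 15.9
K → H → A → C: 5.1+4.7+2.1 = 11.9
The minimum is 11.9 via K → H → A → C.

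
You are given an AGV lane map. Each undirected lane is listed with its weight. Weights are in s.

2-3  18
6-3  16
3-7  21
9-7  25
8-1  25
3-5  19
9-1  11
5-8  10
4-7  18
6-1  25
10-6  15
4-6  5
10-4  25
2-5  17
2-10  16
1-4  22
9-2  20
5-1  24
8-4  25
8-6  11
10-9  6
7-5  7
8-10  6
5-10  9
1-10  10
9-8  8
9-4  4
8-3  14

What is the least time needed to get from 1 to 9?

11 s

Running Dijkstra from 1:
1: 0
10: 10  (via 1)
9: 11  (via 1)
Shortest route: 1–9 = 11 s.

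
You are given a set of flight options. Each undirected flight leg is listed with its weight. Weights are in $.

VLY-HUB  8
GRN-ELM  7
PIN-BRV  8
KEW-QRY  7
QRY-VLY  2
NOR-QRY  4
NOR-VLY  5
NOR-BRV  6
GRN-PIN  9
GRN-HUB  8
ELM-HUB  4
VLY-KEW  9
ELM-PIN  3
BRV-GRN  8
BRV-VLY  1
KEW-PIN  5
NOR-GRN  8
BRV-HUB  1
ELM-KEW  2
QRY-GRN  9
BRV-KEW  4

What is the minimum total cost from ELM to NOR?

$11

Enumerating some paths:
ELM → KEW → BRV → VLY → NOR: 2+4+1+5 = 12
ELM → HUB → BRV → NOR: 4+1+6 = 11
ELM → KEW → BRV → NOR: 2+4+6 = 12
Cheapest is ELM → HUB → BRV → NOR at $11.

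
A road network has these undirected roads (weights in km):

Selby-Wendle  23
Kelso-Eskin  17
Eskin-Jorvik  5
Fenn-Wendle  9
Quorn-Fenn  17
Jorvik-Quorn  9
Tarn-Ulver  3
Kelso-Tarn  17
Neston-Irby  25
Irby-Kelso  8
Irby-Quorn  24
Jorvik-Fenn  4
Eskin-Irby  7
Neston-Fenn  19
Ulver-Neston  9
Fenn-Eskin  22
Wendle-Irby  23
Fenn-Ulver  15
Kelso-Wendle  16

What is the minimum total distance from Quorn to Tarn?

Settle nodes by increasing distance from Quorn:
Quorn: 0
Jorvik: 9  (via Quorn)
Fenn: 13  (via Jorvik)
Eskin: 14  (via Jorvik)
Irby: 21  (via Eskin)
Wendle: 22  (via Fenn)
Ulver: 28  (via Fenn)
Kelso: 29  (via Irby)
Tarn: 31  (via Ulver)
Shortest route: Quorn–Jorvik–Fenn–Ulver–Tarn = 31 km.

31 km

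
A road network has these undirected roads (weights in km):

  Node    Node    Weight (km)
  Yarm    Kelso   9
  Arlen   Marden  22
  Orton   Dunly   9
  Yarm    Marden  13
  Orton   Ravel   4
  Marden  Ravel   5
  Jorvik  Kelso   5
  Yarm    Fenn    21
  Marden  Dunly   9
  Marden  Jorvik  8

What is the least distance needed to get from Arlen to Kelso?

35 km

Enumerating some paths:
Arlen - Marden - Yarm - Kelso: 22+13+9 = 44
Arlen - Marden - Jorvik - Kelso: 22+8+5 = 35
Cheapest is Arlen - Marden - Jorvik - Kelso at 35 km.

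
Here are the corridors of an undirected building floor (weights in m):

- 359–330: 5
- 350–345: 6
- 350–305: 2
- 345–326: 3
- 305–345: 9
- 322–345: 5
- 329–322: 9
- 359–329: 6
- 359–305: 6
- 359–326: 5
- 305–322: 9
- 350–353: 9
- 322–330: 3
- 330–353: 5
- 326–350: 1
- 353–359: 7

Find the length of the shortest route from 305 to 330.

Settle nodes by increasing distance from 305:
305: 0
350: 2  (via 305)
326: 3  (via 350)
345: 6  (via 326)
359: 6  (via 305)
322: 9  (via 305)
330: 11  (via 359)
Shortest route: 305–359–330 = 11 m.

11 m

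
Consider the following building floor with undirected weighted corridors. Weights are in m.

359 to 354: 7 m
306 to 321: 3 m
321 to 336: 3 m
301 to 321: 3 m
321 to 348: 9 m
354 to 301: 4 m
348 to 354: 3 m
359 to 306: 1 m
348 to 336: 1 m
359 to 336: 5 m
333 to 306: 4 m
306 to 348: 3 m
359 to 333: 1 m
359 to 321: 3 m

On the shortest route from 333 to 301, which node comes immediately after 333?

Enumerating some paths:
333–359–321–301: 1+3+3 = 7
333–359–306–321–301: 1+1+3+3 = 8
Cheapest is 333–359–321–301 at 7 m.
So from 333 the first move is to 359.

359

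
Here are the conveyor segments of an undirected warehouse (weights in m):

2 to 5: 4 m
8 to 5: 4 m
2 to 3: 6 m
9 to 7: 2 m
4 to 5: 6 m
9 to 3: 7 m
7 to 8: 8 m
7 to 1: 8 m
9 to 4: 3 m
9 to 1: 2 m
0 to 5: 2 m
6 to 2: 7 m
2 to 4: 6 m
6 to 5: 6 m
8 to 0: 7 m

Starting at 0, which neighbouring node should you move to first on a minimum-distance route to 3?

Candidate routes:
0 → 5 → 4 → 2 → 3: 2+6+6+6 = 20
0 → 5 → 4 → 9 → 3: 2+6+3+7 = 18
0 → 5 → 2 → 3: 2+4+6 = 12
The minimum is 12 m via 0 → 5 → 2 → 3.
So from 0 the first move is to 5.

5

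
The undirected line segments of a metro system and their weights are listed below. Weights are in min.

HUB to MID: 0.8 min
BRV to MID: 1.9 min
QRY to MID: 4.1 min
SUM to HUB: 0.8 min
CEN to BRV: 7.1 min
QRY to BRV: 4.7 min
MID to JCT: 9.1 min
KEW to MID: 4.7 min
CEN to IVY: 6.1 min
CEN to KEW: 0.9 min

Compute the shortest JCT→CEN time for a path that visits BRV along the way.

18.1 min

Shortest JCT→BRV: JCT–MID–BRV = 11
Shortest BRV→CEN: BRV–CEN = 7.1
Total via BRV: 11 + 7.1 = 18.1 min.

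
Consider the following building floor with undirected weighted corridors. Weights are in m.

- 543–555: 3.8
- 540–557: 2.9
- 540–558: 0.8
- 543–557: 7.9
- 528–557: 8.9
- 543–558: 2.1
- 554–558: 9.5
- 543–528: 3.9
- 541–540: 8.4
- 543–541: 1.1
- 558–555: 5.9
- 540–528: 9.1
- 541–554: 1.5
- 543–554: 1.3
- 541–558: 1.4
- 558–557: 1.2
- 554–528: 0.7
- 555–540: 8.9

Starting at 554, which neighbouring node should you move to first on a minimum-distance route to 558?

541

Compare a few routes:
554 - 543 - 541 - 558: 1.3+1.1+1.4 = 3.8
554 - 543 - 558: 1.3+2.1 = 3.4
554 - 541 - 558: 1.5+1.4 = 2.9
The minimum is 2.9 m via 554 - 541 - 558.
So from 554 the first move is to 541.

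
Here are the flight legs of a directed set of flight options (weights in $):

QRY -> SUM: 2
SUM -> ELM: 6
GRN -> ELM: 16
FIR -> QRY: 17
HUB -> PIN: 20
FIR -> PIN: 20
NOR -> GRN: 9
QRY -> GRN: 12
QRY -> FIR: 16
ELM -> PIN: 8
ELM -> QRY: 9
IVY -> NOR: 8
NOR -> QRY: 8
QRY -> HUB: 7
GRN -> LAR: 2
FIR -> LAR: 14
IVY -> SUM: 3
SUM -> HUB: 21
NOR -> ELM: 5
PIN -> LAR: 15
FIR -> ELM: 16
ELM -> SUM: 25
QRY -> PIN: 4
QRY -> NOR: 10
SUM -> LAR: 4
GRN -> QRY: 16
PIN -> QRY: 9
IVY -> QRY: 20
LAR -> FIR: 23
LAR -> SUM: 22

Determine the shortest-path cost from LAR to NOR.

$47

Running Dijkstra from LAR:
LAR: 0
SUM: 22  (via LAR)
FIR: 23  (via LAR)
ELM: 28  (via SUM)
PIN: 36  (via ELM)
QRY: 37  (via ELM)
HUB: 43  (via SUM)
NOR: 47  (via QRY)
Shortest route: LAR–SUM–ELM–QRY–NOR = $47.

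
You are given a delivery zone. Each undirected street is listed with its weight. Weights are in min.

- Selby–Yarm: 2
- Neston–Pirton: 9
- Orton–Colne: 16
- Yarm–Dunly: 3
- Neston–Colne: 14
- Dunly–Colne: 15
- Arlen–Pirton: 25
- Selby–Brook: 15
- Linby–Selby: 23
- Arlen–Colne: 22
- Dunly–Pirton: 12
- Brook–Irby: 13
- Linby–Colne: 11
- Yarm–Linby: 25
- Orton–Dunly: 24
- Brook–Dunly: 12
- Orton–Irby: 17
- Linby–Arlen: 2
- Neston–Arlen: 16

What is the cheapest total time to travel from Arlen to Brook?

40 min

Shortest distances from Arlen:
Arlen: 0
Linby: 2  (via Arlen)
Colne: 13  (via Linby)
Neston: 16  (via Arlen)
Selby: 25  (via Linby)
Pirton: 25  (via Arlen)
Yarm: 27  (via Linby)
Dunly: 28  (via Colne)
Orton: 29  (via Colne)
Brook: 40  (via Selby)
Shortest route: Arlen–Linby–Selby–Brook = 40 min.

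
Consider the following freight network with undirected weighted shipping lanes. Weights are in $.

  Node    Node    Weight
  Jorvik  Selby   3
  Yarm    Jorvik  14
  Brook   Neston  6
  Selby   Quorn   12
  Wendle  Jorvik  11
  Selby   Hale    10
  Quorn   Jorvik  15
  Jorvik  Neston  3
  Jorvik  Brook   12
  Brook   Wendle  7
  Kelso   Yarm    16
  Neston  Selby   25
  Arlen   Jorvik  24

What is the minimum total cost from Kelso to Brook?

Enumerating some paths:
Kelso → Yarm → Jorvik → Brook: 16+14+12 = 42
Kelso → Yarm → Jorvik → Neston → Brook: 16+14+3+6 = 39
The minimum is $39 via Kelso → Yarm → Jorvik → Neston → Brook.

$39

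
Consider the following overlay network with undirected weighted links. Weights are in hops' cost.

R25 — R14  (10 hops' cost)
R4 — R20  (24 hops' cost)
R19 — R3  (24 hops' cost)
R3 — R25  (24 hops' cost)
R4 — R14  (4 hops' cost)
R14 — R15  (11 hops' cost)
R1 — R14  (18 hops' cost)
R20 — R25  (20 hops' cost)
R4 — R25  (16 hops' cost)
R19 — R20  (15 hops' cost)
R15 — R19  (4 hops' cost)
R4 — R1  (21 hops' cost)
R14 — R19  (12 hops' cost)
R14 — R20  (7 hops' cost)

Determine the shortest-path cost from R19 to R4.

16 hops' cost

Shortest distances from R19:
R19: 0
R15: 4  (via R19)
R14: 12  (via R19)
R20: 15  (via R19)
R4: 16  (via R14)
Shortest route: R19 → R14 → R4 = 16 hops' cost.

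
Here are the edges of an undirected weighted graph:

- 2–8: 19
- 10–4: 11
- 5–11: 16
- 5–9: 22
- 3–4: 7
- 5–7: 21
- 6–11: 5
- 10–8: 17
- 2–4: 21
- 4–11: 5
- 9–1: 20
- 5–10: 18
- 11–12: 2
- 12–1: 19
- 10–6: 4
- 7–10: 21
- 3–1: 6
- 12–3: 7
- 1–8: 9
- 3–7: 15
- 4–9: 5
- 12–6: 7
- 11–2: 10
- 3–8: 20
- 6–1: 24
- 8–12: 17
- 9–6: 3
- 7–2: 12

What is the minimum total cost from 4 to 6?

8

Settle nodes by increasing distance from 4:
4: 0
9: 5  (via 4)
11: 5  (via 4)
3: 7  (via 4)
12: 7  (via 11)
6: 8  (via 9)
Shortest route: 4–9–6 = 8.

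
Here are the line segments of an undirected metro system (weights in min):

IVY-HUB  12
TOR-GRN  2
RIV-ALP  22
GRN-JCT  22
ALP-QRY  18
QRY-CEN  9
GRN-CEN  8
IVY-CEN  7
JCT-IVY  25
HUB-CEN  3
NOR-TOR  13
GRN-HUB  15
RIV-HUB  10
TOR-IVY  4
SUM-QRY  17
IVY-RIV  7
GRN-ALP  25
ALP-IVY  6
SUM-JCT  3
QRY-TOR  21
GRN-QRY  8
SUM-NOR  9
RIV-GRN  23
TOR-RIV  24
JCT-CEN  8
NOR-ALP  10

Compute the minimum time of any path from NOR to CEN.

Settle nodes by increasing distance from NOR:
NOR: 0
SUM: 9  (via NOR)
ALP: 10  (via NOR)
JCT: 12  (via SUM)
TOR: 13  (via NOR)
GRN: 15  (via TOR)
IVY: 16  (via ALP)
CEN: 20  (via JCT)
Shortest route: NOR → SUM → JCT → CEN = 20 min.

20 min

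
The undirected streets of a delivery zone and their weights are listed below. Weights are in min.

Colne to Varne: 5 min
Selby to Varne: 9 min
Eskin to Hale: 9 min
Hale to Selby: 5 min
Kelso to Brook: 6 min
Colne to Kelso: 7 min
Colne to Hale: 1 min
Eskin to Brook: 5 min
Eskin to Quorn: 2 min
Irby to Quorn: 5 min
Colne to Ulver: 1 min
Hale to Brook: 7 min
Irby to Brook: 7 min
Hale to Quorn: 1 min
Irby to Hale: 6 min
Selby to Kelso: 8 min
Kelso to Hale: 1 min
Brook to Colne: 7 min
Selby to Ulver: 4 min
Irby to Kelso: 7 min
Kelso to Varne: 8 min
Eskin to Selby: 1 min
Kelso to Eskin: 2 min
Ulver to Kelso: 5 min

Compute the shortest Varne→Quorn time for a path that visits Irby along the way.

17 min

Best Varne to Irby: Varne → Colne → Hale → Irby costing 12
Shortest Irby→Quorn: Irby → Quorn = 5
Total via Irby: 12 + 5 = 17 min.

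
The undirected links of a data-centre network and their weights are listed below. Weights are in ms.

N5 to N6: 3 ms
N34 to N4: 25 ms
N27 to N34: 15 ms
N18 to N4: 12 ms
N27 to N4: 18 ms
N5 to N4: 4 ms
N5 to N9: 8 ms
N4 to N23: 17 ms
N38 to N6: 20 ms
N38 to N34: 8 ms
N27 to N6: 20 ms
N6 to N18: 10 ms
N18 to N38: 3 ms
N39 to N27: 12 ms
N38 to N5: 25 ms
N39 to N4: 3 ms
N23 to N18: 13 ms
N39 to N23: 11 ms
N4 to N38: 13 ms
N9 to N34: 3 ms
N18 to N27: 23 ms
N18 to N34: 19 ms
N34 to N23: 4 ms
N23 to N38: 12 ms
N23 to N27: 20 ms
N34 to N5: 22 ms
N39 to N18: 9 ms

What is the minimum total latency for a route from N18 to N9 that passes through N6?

21 ms

Shortest N18→N6: N18–N6 = 10
Best N6 to N9: N6–N5–N9 costing 11
Total via N6: 10 + 11 = 21 ms.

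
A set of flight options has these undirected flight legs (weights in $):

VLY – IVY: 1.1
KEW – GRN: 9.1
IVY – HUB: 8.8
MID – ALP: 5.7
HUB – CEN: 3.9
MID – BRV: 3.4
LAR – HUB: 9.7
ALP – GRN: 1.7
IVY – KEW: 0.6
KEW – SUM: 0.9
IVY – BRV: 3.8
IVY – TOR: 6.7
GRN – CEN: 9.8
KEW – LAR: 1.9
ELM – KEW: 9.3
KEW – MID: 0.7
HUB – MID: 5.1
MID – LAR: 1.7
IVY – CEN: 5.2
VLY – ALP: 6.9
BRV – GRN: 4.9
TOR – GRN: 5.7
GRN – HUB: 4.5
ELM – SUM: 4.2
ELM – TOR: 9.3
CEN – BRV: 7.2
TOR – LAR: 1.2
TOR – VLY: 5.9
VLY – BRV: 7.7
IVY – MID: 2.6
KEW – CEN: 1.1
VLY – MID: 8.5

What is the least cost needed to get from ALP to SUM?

$7.3

Shortest distances from ALP:
ALP: 0
GRN: 1.7  (via ALP)
MID: 5.7  (via ALP)
HUB: 6.2  (via GRN)
KEW: 6.4  (via MID)
BRV: 6.6  (via GRN)
VLY: 6.9  (via ALP)
IVY: 7  (via KEW)
SUM: 7.3  (via KEW)
Shortest route: ALP–MID–KEW–SUM = $7.3.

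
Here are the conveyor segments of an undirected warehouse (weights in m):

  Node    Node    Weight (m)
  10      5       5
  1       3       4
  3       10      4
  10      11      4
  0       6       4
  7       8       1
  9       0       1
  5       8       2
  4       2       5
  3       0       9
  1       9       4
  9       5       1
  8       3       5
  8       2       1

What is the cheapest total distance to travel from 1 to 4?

13 m

Enumerating some paths:
1 - 3 - 8 - 2 - 4: 4+5+1+5 = 15
1 - 9 - 5 - 8 - 2 - 4: 4+1+2+1+5 = 13
1 - 3 - 0 - 9 - 5 - 8 - 2 - 4: 4+9+1+1+2+1+5 = 23
1 - 3 - 10 - 5 - 8 - 2 - 4: 4+4+5+2+1+5 = 21
The minimum is 13 m via 1 - 9 - 5 - 8 - 2 - 4.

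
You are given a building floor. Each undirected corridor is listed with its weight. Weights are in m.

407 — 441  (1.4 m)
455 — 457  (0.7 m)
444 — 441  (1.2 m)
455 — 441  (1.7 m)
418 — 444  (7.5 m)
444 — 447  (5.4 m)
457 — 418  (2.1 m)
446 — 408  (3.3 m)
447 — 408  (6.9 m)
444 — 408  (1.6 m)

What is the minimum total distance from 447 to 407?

8 m

Settle nodes by increasing distance from 447:
447: 0
444: 5.4  (via 447)
441: 6.6  (via 444)
408: 6.9  (via 447)
407: 8  (via 441)
Shortest route: 447 → 444 → 441 → 407 = 8 m.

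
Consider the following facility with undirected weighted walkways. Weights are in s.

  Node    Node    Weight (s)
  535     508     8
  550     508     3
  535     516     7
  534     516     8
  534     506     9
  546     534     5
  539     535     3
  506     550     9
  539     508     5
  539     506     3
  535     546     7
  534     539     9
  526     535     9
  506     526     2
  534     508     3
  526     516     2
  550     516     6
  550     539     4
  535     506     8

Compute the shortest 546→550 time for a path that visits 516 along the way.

19 s

Shortest 546→516: 546 → 534 → 516 = 13
Best 516 to 550: 516 → 550 costing 6
Total via 516: 13 + 6 = 19 s.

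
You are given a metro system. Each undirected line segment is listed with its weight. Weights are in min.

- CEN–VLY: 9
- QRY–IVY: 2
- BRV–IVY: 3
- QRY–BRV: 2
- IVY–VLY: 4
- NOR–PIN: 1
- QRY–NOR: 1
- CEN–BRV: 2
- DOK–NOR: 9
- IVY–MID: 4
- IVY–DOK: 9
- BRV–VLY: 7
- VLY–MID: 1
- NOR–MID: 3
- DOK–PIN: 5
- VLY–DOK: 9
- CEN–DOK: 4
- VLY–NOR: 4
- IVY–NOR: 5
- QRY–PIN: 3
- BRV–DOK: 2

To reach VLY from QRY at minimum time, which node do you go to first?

NOR

Compare a few routes:
QRY → IVY → VLY: 2+4 = 6
QRY → NOR → VLY: 1+4 = 5
Cheapest is QRY → NOR → VLY at 5 min.
So from QRY the first move is to NOR.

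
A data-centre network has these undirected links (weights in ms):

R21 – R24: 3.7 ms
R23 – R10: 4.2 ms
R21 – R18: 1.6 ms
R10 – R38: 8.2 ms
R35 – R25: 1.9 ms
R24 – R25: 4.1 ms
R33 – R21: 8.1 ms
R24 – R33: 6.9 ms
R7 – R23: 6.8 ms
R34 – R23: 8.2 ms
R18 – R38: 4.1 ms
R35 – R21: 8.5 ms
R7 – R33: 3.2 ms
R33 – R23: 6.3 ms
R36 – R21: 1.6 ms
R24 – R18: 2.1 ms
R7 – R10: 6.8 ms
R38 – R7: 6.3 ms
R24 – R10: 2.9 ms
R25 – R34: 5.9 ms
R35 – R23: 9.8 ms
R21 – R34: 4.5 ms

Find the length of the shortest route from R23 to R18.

Compare a few routes:
R23–R10–R24–R21–R18: 4.2+2.9+3.7+1.6 = 12.4
R23–R34–R21–R18: 8.2+4.5+1.6 = 14.3
R23–R10–R24–R18: 4.2+2.9+2.1 = 9.2
The minimum is 9.2 ms via R23–R10–R24–R18.

9.2 ms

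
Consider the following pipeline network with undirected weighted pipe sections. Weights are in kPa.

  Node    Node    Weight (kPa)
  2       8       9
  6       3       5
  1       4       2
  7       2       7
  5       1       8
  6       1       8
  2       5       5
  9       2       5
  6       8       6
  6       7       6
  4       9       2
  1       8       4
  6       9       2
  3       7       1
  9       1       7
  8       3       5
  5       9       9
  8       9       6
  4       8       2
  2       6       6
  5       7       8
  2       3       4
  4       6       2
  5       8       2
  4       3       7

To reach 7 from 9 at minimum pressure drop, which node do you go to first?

6

Compare a few routes:
9 → 6 → 7: 2+6 = 8
9 → 2 → 3 → 7: 5+4+1 = 10
9 → 4 → 8 → 3 → 7: 2+2+5+1 = 10
Cheapest is 9 → 6 → 7 at 8 kPa.
So from 9 the first move is to 6.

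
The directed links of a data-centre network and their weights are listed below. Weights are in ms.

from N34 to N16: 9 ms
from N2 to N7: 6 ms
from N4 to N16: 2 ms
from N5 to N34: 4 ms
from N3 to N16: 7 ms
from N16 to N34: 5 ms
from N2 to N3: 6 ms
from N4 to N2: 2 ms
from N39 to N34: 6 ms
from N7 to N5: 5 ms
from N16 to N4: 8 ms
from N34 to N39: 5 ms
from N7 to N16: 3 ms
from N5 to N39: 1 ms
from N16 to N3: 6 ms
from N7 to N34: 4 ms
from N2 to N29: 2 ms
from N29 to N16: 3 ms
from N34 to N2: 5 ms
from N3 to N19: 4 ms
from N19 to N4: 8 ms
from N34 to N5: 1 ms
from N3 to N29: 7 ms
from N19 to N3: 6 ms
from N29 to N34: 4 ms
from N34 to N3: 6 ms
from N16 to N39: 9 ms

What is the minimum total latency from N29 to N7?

Compare a few routes:
N29 - N34 - N16 - N4 - N2 - N7: 4+9+8+2+6 = 29
N29 - N34 - N2 - N7: 4+5+6 = 15
N29 - N16 - N34 - N2 - N7: 3+5+5+6 = 19
N29 - N16 - N4 - N2 - N7: 3+8+2+6 = 19
The minimum is 15 ms via N29 - N34 - N2 - N7.

15 ms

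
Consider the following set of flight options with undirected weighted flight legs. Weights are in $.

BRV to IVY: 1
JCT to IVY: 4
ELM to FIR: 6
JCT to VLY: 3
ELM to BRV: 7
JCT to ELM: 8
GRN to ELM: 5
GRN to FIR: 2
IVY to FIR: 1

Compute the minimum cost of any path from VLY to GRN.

$10

Enumerating some paths:
VLY - JCT - IVY - FIR - ELM - GRN: 3+4+1+6+5 = 19
VLY - JCT - ELM - GRN: 3+8+5 = 16
VLY - JCT - IVY - FIR - GRN: 3+4+1+2 = 10
VLY - JCT - ELM - FIR - GRN: 3+8+6+2 = 19
The minimum is $10 via VLY - JCT - IVY - FIR - GRN.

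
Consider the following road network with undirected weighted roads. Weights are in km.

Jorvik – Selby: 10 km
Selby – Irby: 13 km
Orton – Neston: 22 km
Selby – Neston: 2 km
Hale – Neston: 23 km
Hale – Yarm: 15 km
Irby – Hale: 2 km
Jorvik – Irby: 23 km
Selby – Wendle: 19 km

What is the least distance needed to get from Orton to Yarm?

Compare a few routes:
Orton–Neston–Hale–Yarm: 22+23+15 = 60
Orton–Neston–Selby–Irby–Hale–Yarm: 22+2+13+2+15 = 54
Cheapest is Orton–Neston–Selby–Irby–Hale–Yarm at 54 km.

54 km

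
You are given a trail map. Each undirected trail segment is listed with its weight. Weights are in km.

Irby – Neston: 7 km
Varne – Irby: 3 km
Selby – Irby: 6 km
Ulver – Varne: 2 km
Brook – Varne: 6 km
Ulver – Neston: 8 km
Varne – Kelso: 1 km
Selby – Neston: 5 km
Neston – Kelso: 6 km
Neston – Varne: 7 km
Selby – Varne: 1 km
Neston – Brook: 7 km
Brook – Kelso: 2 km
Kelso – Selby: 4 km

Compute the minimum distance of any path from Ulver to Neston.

8 km

Shortest distances from Ulver:
Ulver: 0
Varne: 2  (via Ulver)
Selby: 3  (via Varne)
Kelso: 3  (via Varne)
Irby: 5  (via Varne)
Brook: 5  (via Kelso)
Neston: 8  (via Ulver)
Shortest route: Ulver → Neston = 8 km.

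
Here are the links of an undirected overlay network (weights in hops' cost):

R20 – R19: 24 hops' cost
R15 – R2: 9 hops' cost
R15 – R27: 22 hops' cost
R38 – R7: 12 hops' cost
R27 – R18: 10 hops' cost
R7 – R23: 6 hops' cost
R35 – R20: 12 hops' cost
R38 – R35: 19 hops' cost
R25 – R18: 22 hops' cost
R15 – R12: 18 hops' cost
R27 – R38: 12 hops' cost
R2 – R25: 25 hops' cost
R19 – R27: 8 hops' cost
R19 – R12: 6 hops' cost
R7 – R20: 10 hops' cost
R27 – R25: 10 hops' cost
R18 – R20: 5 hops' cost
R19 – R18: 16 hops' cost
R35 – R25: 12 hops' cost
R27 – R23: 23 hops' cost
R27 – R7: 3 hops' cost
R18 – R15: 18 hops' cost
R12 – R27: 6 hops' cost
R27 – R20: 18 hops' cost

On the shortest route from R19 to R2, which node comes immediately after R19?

R12

Candidate routes:
R19 → R27 → R15 → R2: 8+22+9 = 39
R19 → R12 → R15 → R2: 6+18+9 = 33
The minimum is 33 hops' cost via R19 → R12 → R15 → R2.
So from R19 the first move is to R12.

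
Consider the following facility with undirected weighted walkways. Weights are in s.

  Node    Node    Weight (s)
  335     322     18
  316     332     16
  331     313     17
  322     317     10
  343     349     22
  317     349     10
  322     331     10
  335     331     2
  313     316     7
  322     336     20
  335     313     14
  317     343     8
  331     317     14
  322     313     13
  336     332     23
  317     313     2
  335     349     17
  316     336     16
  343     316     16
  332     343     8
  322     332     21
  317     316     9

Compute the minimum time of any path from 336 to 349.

35 s

Compare a few routes:
336 - 322 - 313 - 317 - 349: 20+13+2+10 = 45
336 - 322 - 317 - 349: 20+10+10 = 40
336 - 316 - 317 - 349: 16+9+10 = 35
The minimum is 35 s via 336 - 316 - 317 - 349.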